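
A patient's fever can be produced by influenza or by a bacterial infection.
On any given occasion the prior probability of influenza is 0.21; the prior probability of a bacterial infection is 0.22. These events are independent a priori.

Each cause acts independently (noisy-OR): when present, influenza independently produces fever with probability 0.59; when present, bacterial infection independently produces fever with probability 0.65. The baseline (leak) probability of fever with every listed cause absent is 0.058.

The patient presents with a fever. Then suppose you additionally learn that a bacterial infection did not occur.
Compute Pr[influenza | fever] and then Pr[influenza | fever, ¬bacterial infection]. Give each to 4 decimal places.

Pr[influenza | fever] ≈ 0.4799; Pr[influenza | fever, ¬bacterial infection] ≈ 0.7377

Under noisy-OR, P(fever | causes) = 1 − (1−0.058)·∏(1−qᵢ) over the active causes.
Enumerate the 4 (influenza, bacterial infection) configurations and weight by the priors:
  P(fever) = 0.058×0.79×0.78 + 0.6703×0.79×0.22 + 0.61378×0.21×0.78 + 0.864823×0.21×0.22
        = 0.035740 + 0.116498 + 0.100537 + 0.039955 = 0.292730
The terms with influenza present sum to 0.140492, so
  P(influenza | fever) = 0.140492 / 0.292730 ≈ 0.4799

Now condition on the additional information:
P(fever | ¬bacterial infection) = 0.058×0.79 + 0.61378×0.21 = 0.045820 + 0.128894 = 0.174714
The influenza-present share is 0.61378×0.21 = 0.128894.
P(influenza | fever, ¬bacterial infection) = 0.128894 / 0.174714 ≈ 0.7377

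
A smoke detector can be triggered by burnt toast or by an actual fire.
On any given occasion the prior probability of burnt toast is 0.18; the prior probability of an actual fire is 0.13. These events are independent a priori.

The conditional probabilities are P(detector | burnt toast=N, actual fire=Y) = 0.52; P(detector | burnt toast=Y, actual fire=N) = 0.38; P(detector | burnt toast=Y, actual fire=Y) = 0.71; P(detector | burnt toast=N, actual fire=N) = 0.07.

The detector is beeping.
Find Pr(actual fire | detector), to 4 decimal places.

Pr(actual fire | detector) ≈ 0.3970

Sum P(detector|·) weighted by the priors over the 4 (burnt toast, actual fire) configurations:
  P(detector) = 0.07×0.82×0.87 + 0.52×0.82×0.13 + 0.38×0.18×0.87 + 0.71×0.18×0.13
        = 0.049938 + 0.055432 + 0.059508 + 0.016614 = 0.181492
The terms with actual fire present sum to 0.072046, so
  P(actual fire | detector) = 0.072046 / 0.181492 ≈ 0.3970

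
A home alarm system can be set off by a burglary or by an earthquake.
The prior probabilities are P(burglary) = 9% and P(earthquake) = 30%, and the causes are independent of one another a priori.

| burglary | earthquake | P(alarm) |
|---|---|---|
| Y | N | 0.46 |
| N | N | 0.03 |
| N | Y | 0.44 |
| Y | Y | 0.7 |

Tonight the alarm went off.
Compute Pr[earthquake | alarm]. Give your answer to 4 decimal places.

By total probability over the 4 (burglary, earthquake) configurations:
  P(alarm) = 0.03*0.91*0.7 + 0.44*0.91*0.3 + 0.46*0.09*0.7 + 0.7*0.09*0.3
        = 0.019110 + 0.120120 + 0.028980 + 0.018900 = 0.187110
Configurations with earthquake contribute 0.139020, so
  P(earthquake | alarm) = 0.139020 / 0.187110 ≈ 0.7430

Pr[earthquake | alarm] ≈ 0.7430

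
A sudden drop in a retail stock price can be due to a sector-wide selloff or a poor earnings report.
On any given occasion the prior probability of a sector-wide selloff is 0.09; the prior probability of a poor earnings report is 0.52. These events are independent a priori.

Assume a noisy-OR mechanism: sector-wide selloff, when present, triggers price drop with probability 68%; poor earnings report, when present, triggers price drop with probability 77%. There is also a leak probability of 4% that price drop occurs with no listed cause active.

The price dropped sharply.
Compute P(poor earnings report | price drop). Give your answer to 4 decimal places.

P(poor earnings report | price drop) ≈ 0.8969

Under noisy-OR, P(price drop | causes) = 1 − (1−0.04)·∏(1−qᵢ) over the active causes.
Numerator (weight on configurations with poor earnings report): 0.368717 + 0.043493 = 0.412210
Normalizer over all consistent configurations: 0.04·0.91·0.48 + 0.7792·0.91·0.52 + 0.6928·0.09·0.48 + 0.929344·0.09·0.52 = 0.459611
Posterior = 0.412210 / 0.459611 ≈ 0.8969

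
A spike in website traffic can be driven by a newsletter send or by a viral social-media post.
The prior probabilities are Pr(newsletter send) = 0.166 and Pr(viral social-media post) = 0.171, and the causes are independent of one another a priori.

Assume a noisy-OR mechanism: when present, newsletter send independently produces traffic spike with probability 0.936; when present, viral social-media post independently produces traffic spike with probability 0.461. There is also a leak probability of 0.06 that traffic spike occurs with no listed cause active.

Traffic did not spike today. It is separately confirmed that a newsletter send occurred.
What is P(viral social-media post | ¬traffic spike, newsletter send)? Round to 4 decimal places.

Under noisy-OR, P(traffic spike | causes) = 1 − (1−0.06)·∏(1−qᵢ) over the active causes.
Sum P(¬traffic spike|·) weighted by the priors over both values of viral social-media post:
  P(¬traffic spike | newsletter send) = 0.06016*0.829 + 0.032426*0.171
        = 0.049873 + 0.005545 = 0.055418
The terms with viral social-media post present sum to 0.005545, so
  P(viral social-media post | ¬traffic spike, newsletter send) = 0.005545 / 0.055418 ≈ 0.1001

P(viral social-media post | ¬traffic spike, newsletter send) ≈ 0.1001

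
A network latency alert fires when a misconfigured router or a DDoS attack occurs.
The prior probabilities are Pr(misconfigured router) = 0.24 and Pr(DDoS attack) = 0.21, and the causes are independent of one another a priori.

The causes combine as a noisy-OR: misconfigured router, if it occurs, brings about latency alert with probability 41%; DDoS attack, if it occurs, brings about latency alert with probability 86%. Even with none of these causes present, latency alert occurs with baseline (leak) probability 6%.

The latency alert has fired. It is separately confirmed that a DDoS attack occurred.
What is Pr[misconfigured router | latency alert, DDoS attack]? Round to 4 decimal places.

Under noisy-OR, P(latency alert | causes) = 1 − (1−0.06)·∏(1−qᵢ) over the active causes.
Weight on misconfigured router=true, given the evidence: 0.922356·0.24 = 0.221365
Denominator P(latency alert | DDoS attack): 0.8684·0.76 + 0.922356·0.24 = 0.881349
Posterior = 0.221365 / 0.881349 ≈ 0.2512

Pr[misconfigured router | latency alert, DDoS attack] ≈ 0.2512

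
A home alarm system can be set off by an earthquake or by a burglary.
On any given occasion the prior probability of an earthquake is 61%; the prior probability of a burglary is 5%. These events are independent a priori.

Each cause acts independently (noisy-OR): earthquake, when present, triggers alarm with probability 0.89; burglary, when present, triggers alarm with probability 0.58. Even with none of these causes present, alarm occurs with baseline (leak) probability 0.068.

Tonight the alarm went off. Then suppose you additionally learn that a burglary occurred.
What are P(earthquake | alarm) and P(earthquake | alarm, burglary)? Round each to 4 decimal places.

Under noisy-OR, P(alarm | causes) = 1 − (1−0.068)·∏(1−qᵢ) over the active causes.
P(alarm) = 0.068×0.39×0.95 + 0.60856×0.39×0.05 + 0.89748×0.61×0.95 + 0.956942×0.61×0.05 = 0.025194 + 0.011867 + 0.520090 + 0.029187 = 0.586338
The earthquake-present share is 0.520090 + 0.029187 = 0.549277.
P(earthquake | alarm) = 0.549277 / 0.586338 ≈ 0.9368

Now also conditioning on burglary=true:
Enumerate both values of earthquake and weight by the priors:
  P(alarm | burglary) = 0.60856*0.39 + 0.956942*0.61
        = 0.237338 + 0.583735 = 0.821073
Keeping only the earthquake-present terms gives 0.583735, so
  P(earthquake | alarm, burglary) = 0.583735 / 0.821073 ≈ 0.7109
The drop from 0.9368 to 0.7109 is the explaining-away (discounting) effect.

P(earthquake | alarm) ≈ 0.9368; P(earthquake | alarm, burglary) ≈ 0.7109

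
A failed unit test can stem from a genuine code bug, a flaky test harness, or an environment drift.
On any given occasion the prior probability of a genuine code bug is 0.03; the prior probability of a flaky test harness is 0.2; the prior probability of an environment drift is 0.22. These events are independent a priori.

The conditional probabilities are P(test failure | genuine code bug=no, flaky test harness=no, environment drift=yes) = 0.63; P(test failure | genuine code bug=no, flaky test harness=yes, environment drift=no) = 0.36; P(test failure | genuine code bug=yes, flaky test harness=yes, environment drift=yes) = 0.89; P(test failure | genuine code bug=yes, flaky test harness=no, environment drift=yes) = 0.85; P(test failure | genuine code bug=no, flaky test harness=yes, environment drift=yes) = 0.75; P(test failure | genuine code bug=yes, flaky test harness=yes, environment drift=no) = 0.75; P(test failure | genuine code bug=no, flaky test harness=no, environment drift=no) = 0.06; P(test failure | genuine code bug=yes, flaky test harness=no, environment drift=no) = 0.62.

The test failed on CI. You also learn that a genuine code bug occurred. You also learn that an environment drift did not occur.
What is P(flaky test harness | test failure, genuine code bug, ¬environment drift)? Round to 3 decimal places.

By total probability over both values of flaky test harness:
  P(test failure | genuine code bug, ¬environment drift) = 0.62×0.8 + 0.75×0.2
        = 0.496000 + 0.150000 = 0.646000
Configurations with flaky test harness contribute 0.150000, so
  P(flaky test harness | test failure, genuine code bug, ¬environment drift) = 0.150000 / 0.646000 ≈ 0.232

P(flaky test harness | test failure, genuine code bug, ¬environment drift) ≈ 0.232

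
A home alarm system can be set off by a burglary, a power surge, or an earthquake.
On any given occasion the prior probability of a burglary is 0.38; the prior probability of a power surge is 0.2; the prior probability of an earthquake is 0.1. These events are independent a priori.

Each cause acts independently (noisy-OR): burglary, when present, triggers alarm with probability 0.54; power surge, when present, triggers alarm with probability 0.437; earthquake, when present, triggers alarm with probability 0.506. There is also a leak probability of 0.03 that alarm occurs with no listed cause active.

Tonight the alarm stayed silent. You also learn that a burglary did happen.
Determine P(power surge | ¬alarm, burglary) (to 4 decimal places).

P(power surge | ¬alarm, burglary) ≈ 0.1234

Under noisy-OR, P(alarm | causes) = 1 − (1−0.03)·∏(1−qᵢ) over the active causes.
Numerator (weight on configurations with power surge): 0.045218 + 0.002482 = 0.047700
Denominator P(¬alarm | burglary): 0.4462·0.8·0.9 + 0.220423·0.8·0.1 + 0.251211·0.2·0.9 + 0.124098·0.2·0.1 = 0.386598
P(power surge | ¬alarm, burglary) = 0.047700/0.386598 ≈ 0.1234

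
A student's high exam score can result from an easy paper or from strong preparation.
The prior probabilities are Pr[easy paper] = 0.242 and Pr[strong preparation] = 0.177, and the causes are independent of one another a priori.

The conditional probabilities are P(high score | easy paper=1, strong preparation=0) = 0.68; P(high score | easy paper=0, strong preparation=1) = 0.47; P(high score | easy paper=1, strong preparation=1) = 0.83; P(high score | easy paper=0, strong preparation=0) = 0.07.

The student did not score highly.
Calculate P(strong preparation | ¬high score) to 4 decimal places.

P(strong preparation | ¬high score) ≈ 0.1085

Enumerate the 4 (easy paper, strong preparation) configurations and weight by the priors:
  P(¬high score) = 0.93·0.758·0.823 + 0.53·0.758·0.177 + 0.32·0.242·0.823 + 0.17·0.242·0.177
        = 0.580166 + 0.071108 + 0.063733 + 0.007282 = 0.722289
Configurations with strong preparation contribute 0.078390, so
  P(strong preparation | ¬high score) = 0.078390 / 0.722289 ≈ 0.1085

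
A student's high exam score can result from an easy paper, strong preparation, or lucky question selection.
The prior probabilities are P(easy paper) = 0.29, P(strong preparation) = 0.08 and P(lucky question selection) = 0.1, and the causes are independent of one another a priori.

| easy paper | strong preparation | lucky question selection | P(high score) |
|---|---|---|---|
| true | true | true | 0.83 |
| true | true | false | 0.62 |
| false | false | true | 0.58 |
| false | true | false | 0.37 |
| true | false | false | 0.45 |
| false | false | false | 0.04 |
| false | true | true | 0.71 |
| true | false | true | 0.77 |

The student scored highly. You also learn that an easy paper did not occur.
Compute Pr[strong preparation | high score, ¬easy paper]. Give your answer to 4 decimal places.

For the numerator, keep only strong preparation=true terms: 0.026640 + 0.005680 = 0.032320
Denominator P(high score | ¬easy paper): 0.04×0.92×0.9 + 0.58×0.92×0.1 + 0.37×0.08×0.9 + 0.71×0.08×0.1 = 0.118800
Posterior = 0.032320 / 0.118800 ≈ 0.2721

Pr[strong preparation | high score, ¬easy paper] ≈ 0.2721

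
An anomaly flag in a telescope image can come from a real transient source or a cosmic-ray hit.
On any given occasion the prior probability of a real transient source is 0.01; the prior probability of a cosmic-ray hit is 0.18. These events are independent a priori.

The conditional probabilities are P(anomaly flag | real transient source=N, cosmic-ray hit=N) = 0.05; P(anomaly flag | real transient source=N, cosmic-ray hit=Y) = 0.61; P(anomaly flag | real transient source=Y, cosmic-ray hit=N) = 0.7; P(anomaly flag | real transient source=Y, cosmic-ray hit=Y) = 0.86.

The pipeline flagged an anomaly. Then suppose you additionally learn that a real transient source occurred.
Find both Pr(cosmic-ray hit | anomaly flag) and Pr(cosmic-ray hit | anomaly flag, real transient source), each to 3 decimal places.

Pr(cosmic-ray hit | anomaly flag) ≈ 0.704; Pr(cosmic-ray hit | anomaly flag, real transient source) ≈ 0.212

P(anomaly flag) = 0.05·0.99·0.82 + 0.61·0.99·0.18 + 0.7·0.01·0.82 + 0.86·0.01·0.18 = 0.040590 + 0.108702 + 0.005740 + 0.001548 = 0.156580
Of this, 0.110250 comes from 0.108702 + 0.001548 (the cosmic-ray hit=true cases).
Hence the posterior is 0.110250/0.156580 ≈ 0.704.

Now also conditioning on real transient source=true:
P(anomaly flag | real transient source) = 0.7·0.82 + 0.86·0.18 = 0.574000 + 0.154800 = 0.728800
The cosmic-ray hit-present share is 0.86·0.18 = 0.154800.
Hence the posterior is 0.154800/0.728800 ≈ 0.212.
— real transient source explains away the evidence for cosmic-ray hit.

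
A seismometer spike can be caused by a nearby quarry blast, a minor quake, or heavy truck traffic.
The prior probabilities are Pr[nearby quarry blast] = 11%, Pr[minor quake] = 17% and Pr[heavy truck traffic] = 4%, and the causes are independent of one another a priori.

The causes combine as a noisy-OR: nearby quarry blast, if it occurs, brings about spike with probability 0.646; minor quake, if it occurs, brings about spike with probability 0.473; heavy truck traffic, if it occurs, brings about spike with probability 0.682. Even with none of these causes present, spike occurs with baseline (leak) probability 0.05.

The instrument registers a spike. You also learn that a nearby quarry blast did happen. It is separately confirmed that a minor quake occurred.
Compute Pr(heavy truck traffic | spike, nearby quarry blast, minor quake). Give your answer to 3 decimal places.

Under noisy-OR, P(spike | causes) = 1 − (1−0.05)·∏(1−qᵢ) over the active causes.
P(spike | nearby quarry blast, minor quake) = 0.82277·0.96 + 0.943641·0.04 = 0.789859 + 0.037746 = 0.827605
The heavy truck traffic-present share is 0.943641·0.04 = 0.037746.
So P(heavy truck traffic | spike, nearby quarry blast, minor quake) = 0.037746/0.827605 ≈ 0.046.

Pr(heavy truck traffic | spike, nearby quarry blast, minor quake) ≈ 0.046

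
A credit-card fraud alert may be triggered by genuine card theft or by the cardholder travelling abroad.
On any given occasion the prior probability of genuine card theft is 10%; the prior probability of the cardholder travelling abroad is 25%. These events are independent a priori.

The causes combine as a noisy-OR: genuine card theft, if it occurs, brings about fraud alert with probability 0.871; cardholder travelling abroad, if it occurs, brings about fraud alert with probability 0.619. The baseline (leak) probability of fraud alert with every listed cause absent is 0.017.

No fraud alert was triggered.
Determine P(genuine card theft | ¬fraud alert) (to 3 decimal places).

P(genuine card theft | ¬fraud alert) ≈ 0.014

Under noisy-OR, P(fraud alert | causes) = 1 − (1−0.017)·∏(1−qᵢ) over the active causes.
By total probability over the 4 (genuine card theft, cardholder travelling abroad) configurations:
  P(¬fraud alert) = 0.983×0.9×0.75 + 0.374523×0.9×0.25 + 0.126807×0.1×0.75 + 0.048313×0.1×0.25
        = 0.663525 + 0.084268 + 0.009511 + 0.001208 = 0.758512
The terms with genuine card theft present sum to 0.010719, so
  P(genuine card theft | ¬fraud alert) = 0.010719 / 0.758512 ≈ 0.014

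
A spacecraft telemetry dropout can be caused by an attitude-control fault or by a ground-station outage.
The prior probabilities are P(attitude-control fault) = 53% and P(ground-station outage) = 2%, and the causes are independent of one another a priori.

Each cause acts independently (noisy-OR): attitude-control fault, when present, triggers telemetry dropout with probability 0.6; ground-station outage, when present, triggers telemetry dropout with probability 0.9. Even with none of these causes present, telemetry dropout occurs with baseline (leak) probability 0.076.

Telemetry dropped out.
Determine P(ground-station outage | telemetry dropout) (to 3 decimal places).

P(ground-station outage | telemetry dropout) ≈ 0.049

Under noisy-OR, P(telemetry dropout | causes) = 1 − (1−0.076)·∏(1−qᵢ) over the active causes.
P(telemetry dropout) = 0.076·0.47·0.98 + 0.9076·0.47·0.02 + 0.6304·0.53·0.98 + 0.96304·0.53·0.02 = 0.035006 + 0.008531 + 0.327430 + 0.010208 = 0.381175
The ground-station outage-present share is 0.008531 + 0.010208 = 0.018739.
Hence the posterior is 0.018739/0.381175 ≈ 0.049.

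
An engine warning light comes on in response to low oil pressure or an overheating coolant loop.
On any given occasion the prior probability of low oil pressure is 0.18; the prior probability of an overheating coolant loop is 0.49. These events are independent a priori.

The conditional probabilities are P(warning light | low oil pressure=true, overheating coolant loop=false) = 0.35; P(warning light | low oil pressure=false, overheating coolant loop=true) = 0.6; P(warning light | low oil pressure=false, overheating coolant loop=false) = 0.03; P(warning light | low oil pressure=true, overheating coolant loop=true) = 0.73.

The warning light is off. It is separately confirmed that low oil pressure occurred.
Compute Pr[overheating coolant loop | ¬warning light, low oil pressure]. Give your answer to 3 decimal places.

P(¬warning light | low oil pressure) = 0.65*0.51 + 0.27*0.49 = 0.331500 + 0.132300 = 0.463800
The overheating coolant loop-present share is 0.27*0.49 = 0.132300.
Hence the posterior is 0.132300/0.463800 ≈ 0.285.

Pr[overheating coolant loop | ¬warning light, low oil pressure] ≈ 0.285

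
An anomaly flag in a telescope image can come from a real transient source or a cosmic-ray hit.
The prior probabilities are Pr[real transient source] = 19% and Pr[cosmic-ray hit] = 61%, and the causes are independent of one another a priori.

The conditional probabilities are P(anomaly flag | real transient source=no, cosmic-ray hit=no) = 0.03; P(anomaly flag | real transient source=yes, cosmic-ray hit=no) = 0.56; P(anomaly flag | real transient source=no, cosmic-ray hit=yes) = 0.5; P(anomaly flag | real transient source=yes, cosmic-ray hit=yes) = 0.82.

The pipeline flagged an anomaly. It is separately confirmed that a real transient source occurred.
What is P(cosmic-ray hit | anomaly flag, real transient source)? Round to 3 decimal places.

By total probability over both values of cosmic-ray hit:
  P(anomaly flag | real transient source) = 0.56×0.39 + 0.82×0.61
        = 0.218400 + 0.500200 = 0.718600
Keeping only the cosmic-ray hit-present terms gives 0.500200, so
  P(cosmic-ray hit | anomaly flag, real transient source) = 0.500200 / 0.718600 ≈ 0.696

P(cosmic-ray hit | anomaly flag, real transient source) ≈ 0.696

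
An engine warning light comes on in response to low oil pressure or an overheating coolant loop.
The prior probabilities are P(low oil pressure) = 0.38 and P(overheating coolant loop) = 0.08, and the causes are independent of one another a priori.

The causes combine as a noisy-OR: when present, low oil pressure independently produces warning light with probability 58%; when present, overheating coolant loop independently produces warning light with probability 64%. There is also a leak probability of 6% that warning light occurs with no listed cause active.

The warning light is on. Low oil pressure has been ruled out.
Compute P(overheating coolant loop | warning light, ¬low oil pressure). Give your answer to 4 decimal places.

Under noisy-OR, P(warning light | causes) = 1 − (1−0.06)·∏(1−qᵢ) over the active causes.
P(warning light | ¬low oil pressure) = 0.06×0.92 + 0.6616×0.08 = 0.055200 + 0.052928 = 0.108128
Of this, 0.052928 comes from 0.6616×0.08 (the overheating coolant loop=true cases).
P(overheating coolant loop | warning light, ¬low oil pressure) = 0.052928 / 0.108128 ≈ 0.4895

P(overheating coolant loop | warning light, ¬low oil pressure) ≈ 0.4895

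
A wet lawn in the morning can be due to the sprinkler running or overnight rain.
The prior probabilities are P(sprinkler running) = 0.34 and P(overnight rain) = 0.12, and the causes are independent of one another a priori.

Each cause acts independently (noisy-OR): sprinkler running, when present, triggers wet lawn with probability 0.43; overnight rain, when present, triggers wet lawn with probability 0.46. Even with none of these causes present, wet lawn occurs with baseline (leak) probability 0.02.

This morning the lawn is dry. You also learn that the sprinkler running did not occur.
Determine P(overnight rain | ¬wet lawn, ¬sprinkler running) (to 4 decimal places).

Under noisy-OR, P(wet lawn | causes) = 1 − (1−0.02)·∏(1−qᵢ) over the active causes.
Enumerate both values of overnight rain and weight by the priors:
  P(¬wet lawn | ¬sprinkler running) = 0.98×0.88 + 0.5292×0.12
        = 0.862400 + 0.063504 = 0.925904
Configurations with overnight rain contribute 0.063504, so
  P(overnight rain | ¬wet lawn, ¬sprinkler running) = 0.063504 / 0.925904 ≈ 0.0686

P(overnight rain | ¬wet lawn, ¬sprinkler running) ≈ 0.0686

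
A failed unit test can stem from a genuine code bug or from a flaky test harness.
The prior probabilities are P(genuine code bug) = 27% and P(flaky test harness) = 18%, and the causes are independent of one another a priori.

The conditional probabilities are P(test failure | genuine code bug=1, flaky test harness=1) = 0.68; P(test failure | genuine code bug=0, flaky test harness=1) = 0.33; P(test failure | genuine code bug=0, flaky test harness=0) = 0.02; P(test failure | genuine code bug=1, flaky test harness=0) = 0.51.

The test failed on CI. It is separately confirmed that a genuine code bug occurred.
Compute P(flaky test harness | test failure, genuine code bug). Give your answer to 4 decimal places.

P(flaky test harness | test failure, genuine code bug) ≈ 0.2264

P(test failure | genuine code bug) = 0.51·0.82 + 0.68·0.18 = 0.418200 + 0.122400 = 0.540600
Restricting to configurations with flaky test harness present: 0.68·0.18 = 0.122400.
So P(flaky test harness | test failure, genuine code bug) = 0.122400/0.540600 ≈ 0.2264.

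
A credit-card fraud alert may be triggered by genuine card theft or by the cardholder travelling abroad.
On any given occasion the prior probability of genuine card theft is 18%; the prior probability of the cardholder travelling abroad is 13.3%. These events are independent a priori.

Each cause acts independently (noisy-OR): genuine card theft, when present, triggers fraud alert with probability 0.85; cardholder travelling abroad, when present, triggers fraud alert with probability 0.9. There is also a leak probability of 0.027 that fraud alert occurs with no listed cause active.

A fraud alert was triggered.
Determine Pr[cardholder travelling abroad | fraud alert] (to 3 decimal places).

Under noisy-OR, P(fraud alert | causes) = 1 − (1−0.027)·∏(1−qᵢ) over the active causes.
P(fraud alert) = 0.027×0.82×0.867 + 0.9027×0.82×0.133 + 0.85405×0.18×0.867 + 0.985405×0.18×0.133 = 0.019195 + 0.098448 + 0.133283 + 0.023591 = 0.274517
Restricting to configurations with cardholder travelling abroad present: 0.098448 + 0.023591 = 0.122039.
P(cardholder travelling abroad | fraud alert) = 0.122039 / 0.274517 ≈ 0.445

Pr[cardholder travelling abroad | fraud alert] ≈ 0.445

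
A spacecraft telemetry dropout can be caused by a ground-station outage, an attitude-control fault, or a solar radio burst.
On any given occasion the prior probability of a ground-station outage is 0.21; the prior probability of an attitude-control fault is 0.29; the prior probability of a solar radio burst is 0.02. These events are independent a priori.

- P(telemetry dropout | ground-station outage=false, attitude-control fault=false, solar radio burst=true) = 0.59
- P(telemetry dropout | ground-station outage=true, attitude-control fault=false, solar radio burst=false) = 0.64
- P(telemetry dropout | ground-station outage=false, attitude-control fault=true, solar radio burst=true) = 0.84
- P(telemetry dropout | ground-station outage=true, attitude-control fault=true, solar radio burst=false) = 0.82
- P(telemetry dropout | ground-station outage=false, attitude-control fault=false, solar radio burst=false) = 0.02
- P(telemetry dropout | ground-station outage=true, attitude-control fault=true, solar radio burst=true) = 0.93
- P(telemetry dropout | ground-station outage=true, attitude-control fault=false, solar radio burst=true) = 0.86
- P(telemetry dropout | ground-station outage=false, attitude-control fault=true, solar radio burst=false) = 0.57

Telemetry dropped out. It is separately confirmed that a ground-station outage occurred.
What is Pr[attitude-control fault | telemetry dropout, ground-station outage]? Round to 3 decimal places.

For the numerator, keep only attitude-control fault=true terms: 0.233044 + 0.005394 = 0.238438
The normalizing constant is 0.64·0.71·0.98 + 0.86·0.71·0.02 + 0.82·0.29·0.98 + 0.93·0.29·0.02 = 0.695962
Posterior = 0.238438 / 0.695962 ≈ 0.343

Pr[attitude-control fault | telemetry dropout, ground-station outage] ≈ 0.343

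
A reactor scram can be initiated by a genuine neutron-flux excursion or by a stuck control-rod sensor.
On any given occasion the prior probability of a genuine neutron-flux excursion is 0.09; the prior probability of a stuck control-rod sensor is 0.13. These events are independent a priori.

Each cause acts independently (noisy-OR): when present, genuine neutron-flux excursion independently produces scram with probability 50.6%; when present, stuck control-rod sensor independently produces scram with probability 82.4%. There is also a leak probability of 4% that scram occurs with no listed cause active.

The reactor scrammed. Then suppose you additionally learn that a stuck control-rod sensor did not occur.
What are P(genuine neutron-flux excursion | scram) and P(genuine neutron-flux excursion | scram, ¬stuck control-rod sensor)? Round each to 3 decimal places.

Under noisy-OR, P(scram | causes) = 1 − (1−0.04)·∏(1−qᵢ) over the active causes.
Weight on genuine neutron-flux excursion=true, given the evidence: 0.041167 + 0.010723 = 0.051890
The normalizing constant is 0.04·0.91·0.87 + 0.83104·0.91·0.13 + 0.52576·0.09·0.87 + 0.916534·0.09·0.13 = 0.181870
Posterior = 0.051890 / 0.181870 ≈ 0.285

With the extra evidence:
For the numerator, keep only genuine neutron-flux excursion=true terms: 0.52576*0.09 = 0.047318
Normalizer over all consistent configurations: 0.04*0.91 + 0.52576*0.09 = 0.083718
P(genuine neutron-flux excursion | scram, ¬stuck control-rod sensor) = 0.047318/0.083718 ≈ 0.565

P(genuine neutron-flux excursion | scram) ≈ 0.285; P(genuine neutron-flux excursion | scram, ¬stuck control-rod sensor) ≈ 0.565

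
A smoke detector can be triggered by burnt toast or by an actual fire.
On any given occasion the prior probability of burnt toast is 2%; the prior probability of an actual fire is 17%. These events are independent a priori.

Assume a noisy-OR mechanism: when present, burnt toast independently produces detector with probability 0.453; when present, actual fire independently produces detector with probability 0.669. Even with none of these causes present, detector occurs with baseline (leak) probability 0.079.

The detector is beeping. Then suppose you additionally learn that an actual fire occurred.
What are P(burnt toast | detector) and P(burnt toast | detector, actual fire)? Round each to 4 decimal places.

P(burnt toast | detector) ≈ 0.0579; P(burnt toast | detector, actual fire) ≈ 0.0239

Under noisy-OR, P(detector | causes) = 1 − (1−0.079)·∏(1−qᵢ) over the active causes.
Numerator (weight on configurations with burnt toast): 0.008237 + 0.002833 = 0.011070
The normalizing constant is 0.079×0.98×0.83 + 0.695149×0.98×0.17 + 0.496213×0.02×0.83 + 0.833247×0.02×0.17 = 0.191141
Posterior = 0.011070 / 0.191141 ≈ 0.0579

Now condition on the additional information:
P(detector | actual fire) = 0.695149×0.98 + 0.833247×0.02 = 0.681246 + 0.016665 = 0.697911
The burnt toast-present share is 0.833247×0.02 = 0.016665.
So P(burnt toast | detector, actual fire) = 0.016665/0.697911 ≈ 0.0239.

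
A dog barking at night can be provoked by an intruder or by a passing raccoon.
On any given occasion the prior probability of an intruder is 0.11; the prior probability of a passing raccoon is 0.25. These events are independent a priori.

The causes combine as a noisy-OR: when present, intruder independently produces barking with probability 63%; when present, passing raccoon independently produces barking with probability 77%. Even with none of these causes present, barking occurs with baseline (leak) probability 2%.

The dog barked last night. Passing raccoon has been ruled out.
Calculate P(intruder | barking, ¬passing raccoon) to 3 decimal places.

P(intruder | barking, ¬passing raccoon) ≈ 0.798

Under noisy-OR, P(barking | causes) = 1 − (1−0.02)·∏(1−qᵢ) over the active causes.
P(barking | ¬passing raccoon) = 0.02*0.89 + 0.6374*0.11 = 0.017800 + 0.070114 = 0.087914
The intruder-present share is 0.6374*0.11 = 0.070114.
P(intruder | barking, ¬passing raccoon) = 0.070114 / 0.087914 ≈ 0.798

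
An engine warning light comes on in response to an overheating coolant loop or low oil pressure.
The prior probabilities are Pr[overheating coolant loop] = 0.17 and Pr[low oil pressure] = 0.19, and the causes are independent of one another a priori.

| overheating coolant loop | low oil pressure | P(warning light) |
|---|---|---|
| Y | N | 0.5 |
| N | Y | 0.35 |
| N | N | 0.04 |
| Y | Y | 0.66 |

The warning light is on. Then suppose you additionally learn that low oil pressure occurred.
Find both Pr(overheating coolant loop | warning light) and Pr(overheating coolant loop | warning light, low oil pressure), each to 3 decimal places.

Weight on overheating coolant loop=true, given the evidence: 0.068850 + 0.021318 = 0.090168
Denominator P(warning light): 0.04×0.83×0.81 + 0.35×0.83×0.19 + 0.5×0.17×0.81 + 0.66×0.17×0.19 = 0.172255
P(overheating coolant loop | warning light) = 0.090168/0.172255 ≈ 0.523

With the extra evidence:
Numerator (weight on configurations with overheating coolant loop): 0.66·0.17 = 0.112200
Normalizer over all consistent configurations: 0.35·0.83 + 0.66·0.17 = 0.402700
Posterior = 0.112200 / 0.402700 ≈ 0.279
— low oil pressure explains away the evidence for overheating coolant loop.

Pr(overheating coolant loop | warning light) ≈ 0.523; Pr(overheating coolant loop | warning light, low oil pressure) ≈ 0.279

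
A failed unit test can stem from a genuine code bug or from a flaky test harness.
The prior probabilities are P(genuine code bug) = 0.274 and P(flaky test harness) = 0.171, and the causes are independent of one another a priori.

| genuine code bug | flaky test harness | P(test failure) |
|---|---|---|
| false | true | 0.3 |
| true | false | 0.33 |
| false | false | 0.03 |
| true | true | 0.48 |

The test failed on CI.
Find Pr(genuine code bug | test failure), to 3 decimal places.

P(test failure) = 0.03·0.726·0.829 + 0.3·0.726·0.171 + 0.33·0.274·0.829 + 0.48·0.274·0.171 = 0.018056 + 0.037244 + 0.074958 + 0.022490 = 0.152748
Of this, 0.097448 comes from 0.074958 + 0.022490 (the genuine code bug=true cases).
P(genuine code bug | test failure) = 0.097448 / 0.152748 ≈ 0.638

Pr(genuine code bug | test failure) ≈ 0.638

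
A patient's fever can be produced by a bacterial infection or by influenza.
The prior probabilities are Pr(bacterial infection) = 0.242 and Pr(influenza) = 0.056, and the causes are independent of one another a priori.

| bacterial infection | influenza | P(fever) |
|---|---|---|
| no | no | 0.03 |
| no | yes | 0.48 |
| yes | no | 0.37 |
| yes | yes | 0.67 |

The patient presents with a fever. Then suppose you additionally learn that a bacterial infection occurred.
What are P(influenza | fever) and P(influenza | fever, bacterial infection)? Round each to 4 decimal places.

P(influenza | fever) ≈ 0.2175; P(influenza | fever, bacterial infection) ≈ 0.0970

P(fever) = 0.03·0.758·0.944 + 0.48·0.758·0.056 + 0.37·0.242·0.944 + 0.67·0.242·0.056 = 0.021467 + 0.020375 + 0.084526 + 0.009080 = 0.135448
The influenza-present share is 0.020375 + 0.009080 = 0.029455.
P(influenza | fever) = 0.029455 / 0.135448 ≈ 0.2175

Now also conditioning on bacterial infection=true:
For the numerator, keep only influenza=true terms: 0.67×0.056 = 0.037520
Normalizer over all consistent configurations: 0.37×0.944 + 0.67×0.056 = 0.386800
Posterior = 0.037520 / 0.386800 ≈ 0.0970
Conditioning on bacterial infection lowers the posterior on influenza: the classic explaining-away effect in a common-effect structure.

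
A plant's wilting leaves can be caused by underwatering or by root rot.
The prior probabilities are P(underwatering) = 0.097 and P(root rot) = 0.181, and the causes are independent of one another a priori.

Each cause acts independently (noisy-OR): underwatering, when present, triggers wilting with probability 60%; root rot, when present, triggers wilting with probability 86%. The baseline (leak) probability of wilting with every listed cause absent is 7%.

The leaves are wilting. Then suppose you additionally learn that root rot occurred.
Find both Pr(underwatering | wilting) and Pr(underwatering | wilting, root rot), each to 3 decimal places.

Under noisy-OR, P(wilting | causes) = 1 − (1−0.07)·∏(1−qᵢ) over the active causes.
P(wilting) = 0.07*0.903*0.819 + 0.8698*0.903*0.181 + 0.628*0.097*0.819 + 0.94792*0.097*0.181 = 0.051769 + 0.142163 + 0.049890 + 0.016643 = 0.260465
Restricting to configurations with underwatering present: 0.049890 + 0.016643 = 0.066533.
P(underwatering | wilting) = 0.066533 / 0.260465 ≈ 0.255

Now condition on the additional information:
Numerator (weight on configurations with underwatering): 0.94792*0.097 = 0.091948
Normalizer over all consistent configurations: 0.8698*0.903 + 0.94792*0.097 = 0.877377
Posterior = 0.091948 / 0.877377 ≈ 0.105

Pr(underwatering | wilting) ≈ 0.255; Pr(underwatering | wilting, root rot) ≈ 0.105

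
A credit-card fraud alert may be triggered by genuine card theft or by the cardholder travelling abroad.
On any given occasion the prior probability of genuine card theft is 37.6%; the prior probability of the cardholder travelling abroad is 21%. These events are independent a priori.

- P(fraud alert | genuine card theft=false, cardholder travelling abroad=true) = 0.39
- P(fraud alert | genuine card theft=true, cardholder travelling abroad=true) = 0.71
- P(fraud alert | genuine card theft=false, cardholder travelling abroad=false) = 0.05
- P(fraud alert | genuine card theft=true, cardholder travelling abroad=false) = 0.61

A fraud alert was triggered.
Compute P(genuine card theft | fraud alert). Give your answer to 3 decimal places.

P(genuine card theft | fraud alert) ≈ 0.758

P(fraud alert) = 0.05*0.624*0.79 + 0.39*0.624*0.21 + 0.61*0.376*0.79 + 0.71*0.376*0.21 = 0.024648 + 0.051106 + 0.181194 + 0.056062 = 0.313010
Restricting to configurations with genuine card theft present: 0.181194 + 0.056062 = 0.237256.
Hence the posterior is 0.237256/0.313010 ≈ 0.758.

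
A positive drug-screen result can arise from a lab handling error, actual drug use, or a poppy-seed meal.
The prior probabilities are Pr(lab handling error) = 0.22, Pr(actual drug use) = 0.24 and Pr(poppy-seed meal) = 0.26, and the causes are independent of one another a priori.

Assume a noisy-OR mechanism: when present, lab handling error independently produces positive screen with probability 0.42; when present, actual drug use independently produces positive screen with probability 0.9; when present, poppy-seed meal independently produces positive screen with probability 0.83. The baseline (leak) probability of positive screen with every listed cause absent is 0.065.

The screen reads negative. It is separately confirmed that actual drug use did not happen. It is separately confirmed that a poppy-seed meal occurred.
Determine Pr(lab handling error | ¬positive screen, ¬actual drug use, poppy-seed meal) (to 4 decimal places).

Under noisy-OR, P(positive screen | causes) = 1 − (1−0.065)·∏(1−qᵢ) over the active causes.
Weight on lab handling error=true, given the evidence: 0.092191×0.22 = 0.020282
Denominator P(¬positive screen | ¬actual drug use, poppy-seed meal): 0.15895×0.78 + 0.092191×0.22 = 0.144263
Posterior = 0.020282 / 0.144263 ≈ 0.1406

Pr(lab handling error | ¬positive screen, ¬actual drug use, poppy-seed meal) ≈ 0.1406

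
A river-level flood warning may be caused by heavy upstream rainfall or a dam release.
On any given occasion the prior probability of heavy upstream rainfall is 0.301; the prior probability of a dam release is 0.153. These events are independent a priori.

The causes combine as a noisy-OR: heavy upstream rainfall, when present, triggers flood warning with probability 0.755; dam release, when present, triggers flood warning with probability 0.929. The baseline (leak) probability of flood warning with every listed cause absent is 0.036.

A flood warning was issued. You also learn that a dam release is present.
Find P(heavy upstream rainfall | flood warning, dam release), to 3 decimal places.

Under noisy-OR, P(flood warning | causes) = 1 − (1−0.036)·∏(1−qᵢ) over the active causes.
Enumerate both values of heavy upstream rainfall and weight by the priors:
  P(flood warning | dam release) = 0.931556·0.699 + 0.983231·0.301
        = 0.651158 + 0.295953 = 0.947111
Keeping only the heavy upstream rainfall-present terms gives 0.295953, so
  P(heavy upstream rainfall | flood warning, dam release) = 0.295953 / 0.947111 ≈ 0.312

P(heavy upstream rainfall | flood warning, dam release) ≈ 0.312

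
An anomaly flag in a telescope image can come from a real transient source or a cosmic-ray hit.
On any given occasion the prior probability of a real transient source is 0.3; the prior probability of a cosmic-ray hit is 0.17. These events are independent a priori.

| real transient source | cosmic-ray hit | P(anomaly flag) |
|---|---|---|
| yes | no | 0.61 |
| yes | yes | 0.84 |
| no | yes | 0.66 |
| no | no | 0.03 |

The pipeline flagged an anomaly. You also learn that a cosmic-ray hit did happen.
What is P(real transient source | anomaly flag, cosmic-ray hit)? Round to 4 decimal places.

P(real transient source | anomaly flag, cosmic-ray hit) ≈ 0.3529

By total probability over both values of real transient source:
  P(anomaly flag | cosmic-ray hit) = 0.66×0.7 + 0.84×0.3
        = 0.462000 + 0.252000 = 0.714000
Configurations with real transient source contribute 0.252000, so
  P(real transient source | anomaly flag, cosmic-ray hit) = 0.252000 / 0.714000 ≈ 0.3529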